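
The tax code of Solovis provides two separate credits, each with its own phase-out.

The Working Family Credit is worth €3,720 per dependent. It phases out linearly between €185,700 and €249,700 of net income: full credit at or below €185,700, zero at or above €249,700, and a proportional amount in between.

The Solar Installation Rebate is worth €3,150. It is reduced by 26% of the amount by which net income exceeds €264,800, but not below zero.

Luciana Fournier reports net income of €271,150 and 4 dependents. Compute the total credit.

Working Family Credit: base = 4 × €3,720 = €14,880. €271,150 is at or above €249,700, so the credit is €0.
Solar Installation Rebate: 26% of the €6,350 excess over €264,800 is €1,651; credit = €3,150 − €1,651 = €1,499.
Total: €0 + €1,499 = €1,499.

€1,499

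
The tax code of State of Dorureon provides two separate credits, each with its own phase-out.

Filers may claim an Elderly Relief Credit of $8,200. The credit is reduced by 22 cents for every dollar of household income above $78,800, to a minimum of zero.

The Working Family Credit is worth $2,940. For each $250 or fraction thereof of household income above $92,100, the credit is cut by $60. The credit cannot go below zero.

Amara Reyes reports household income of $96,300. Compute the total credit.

Elderly Relief Credit: 22% of the $17,500 excess over $78,800 is $3,850; credit = $8,200 − $3,850 = $4,350.
Working Family Credit: income exceeds $92,100 by $4,200, which is 17 full-or-partial $250 increments; reduction = 17 × $60 = $1,020, leaving $1,920.
Total: $4,350 + $1,920 = $6,270.

$6,270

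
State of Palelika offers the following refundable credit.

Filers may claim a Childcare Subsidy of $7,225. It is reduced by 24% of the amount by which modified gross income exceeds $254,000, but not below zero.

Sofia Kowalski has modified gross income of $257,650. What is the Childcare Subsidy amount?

Childcare Subsidy: 24% of the $3,650 excess over $254,000 is $876; credit = $7,225 − $876 = $6,349.

$6,349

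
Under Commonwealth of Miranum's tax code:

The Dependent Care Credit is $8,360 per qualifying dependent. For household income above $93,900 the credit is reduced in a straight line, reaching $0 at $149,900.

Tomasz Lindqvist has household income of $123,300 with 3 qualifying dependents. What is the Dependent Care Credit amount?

$11,913

Dependent Care Credit: base = 3 × $8,360 = $25,080. $123,300 is $29,400 into a $56,000 phase-out range, leaving 26,600/56,000 of the credit: $25,080 × 26,600/56,000 = $11,913.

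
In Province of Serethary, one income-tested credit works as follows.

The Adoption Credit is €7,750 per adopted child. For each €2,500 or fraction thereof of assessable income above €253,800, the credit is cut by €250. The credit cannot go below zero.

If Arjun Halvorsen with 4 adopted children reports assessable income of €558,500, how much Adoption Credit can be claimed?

€500

Adoption Credit: base = 4 × €7,750 = €31,000. income exceeds €253,800 by €304,700, which is 122 full-or-partial €2,500 increments; reduction = 122 × €250 = €30,500, leaving €500.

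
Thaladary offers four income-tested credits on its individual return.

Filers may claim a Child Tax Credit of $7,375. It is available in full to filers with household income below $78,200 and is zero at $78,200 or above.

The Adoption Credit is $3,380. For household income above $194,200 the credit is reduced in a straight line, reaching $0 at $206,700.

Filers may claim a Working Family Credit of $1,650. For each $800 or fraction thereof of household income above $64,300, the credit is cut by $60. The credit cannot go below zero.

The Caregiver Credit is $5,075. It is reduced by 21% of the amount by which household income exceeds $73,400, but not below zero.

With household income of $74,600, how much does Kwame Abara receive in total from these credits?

$16,448

Child Tax Credit: $74,600 is below the $78,200 cutoff, so the full $7,375 applies.
Adoption Credit: $74,600 is at or below the $194,200 threshold, so the full $3,380 applies.
Working Family Credit: income exceeds $64,300 by $10,300, which is 13 full-or-partial $800 increments; reduction = 13 × $60 = $780, leaving $870.
Caregiver Credit: 21% of the $1,200 excess over $73,400 is $252; credit = $5,075 − $252 = $4,823.
Total: $7,375 + $3,380 + $870 + $4,823 = $16,448.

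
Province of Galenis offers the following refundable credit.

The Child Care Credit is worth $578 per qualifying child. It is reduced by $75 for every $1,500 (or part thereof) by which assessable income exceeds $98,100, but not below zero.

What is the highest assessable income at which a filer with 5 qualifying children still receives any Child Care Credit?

Full credit = 5 × $578 = $2,890.
After 38 increments the reduction is 38 × $75 = $2,850, leaving $40; one more increment wipes it out. Increment 38 ends at excess 38 × $1,500 = $57,000, so the highest qualifying income is $98,100 + $57,000 = $155,100.

$155,100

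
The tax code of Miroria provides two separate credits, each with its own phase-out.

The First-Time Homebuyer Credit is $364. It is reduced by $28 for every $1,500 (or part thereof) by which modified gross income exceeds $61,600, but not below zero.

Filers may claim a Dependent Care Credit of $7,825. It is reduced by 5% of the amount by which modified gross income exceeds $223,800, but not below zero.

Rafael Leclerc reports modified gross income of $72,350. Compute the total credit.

First-Time Homebuyer Credit: income exceeds $61,600 by $10,750, which is 8 full-or-partial $1,500 increments; reduction = 8 × $28 = $224, leaving $140.
Dependent Care Credit: $72,350 is at or below the $223,800 threshold, so the full $7,825 applies.
Total: $140 + $7,825 = $7,965.

$7,965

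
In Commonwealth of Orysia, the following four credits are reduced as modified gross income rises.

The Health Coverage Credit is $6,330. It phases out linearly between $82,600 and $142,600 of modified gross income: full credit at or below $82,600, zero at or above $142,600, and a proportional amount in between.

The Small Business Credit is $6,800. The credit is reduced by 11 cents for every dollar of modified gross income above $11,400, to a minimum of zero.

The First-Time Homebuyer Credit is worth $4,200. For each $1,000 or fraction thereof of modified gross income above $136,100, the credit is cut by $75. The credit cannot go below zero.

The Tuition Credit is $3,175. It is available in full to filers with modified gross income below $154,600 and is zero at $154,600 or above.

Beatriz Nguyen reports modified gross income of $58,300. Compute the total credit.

Health Coverage Credit: $58,300 is at or below the $82,600 threshold, so the full $6,330 applies.
Small Business Credit: 11% of the $46,900 excess over $11,400 is $5,159; credit = $6,800 − $5,159 = $1,641.
First-Time Homebuyer Credit: $58,300 is at or below the $136,100 threshold, so the full $4,200 applies.
Tuition Credit: $58,300 is below the $154,600 cutoff, so the full $3,175 applies.
Total: $6,330 + $1,641 + $4,200 + $3,175 = $15,346.

$15,346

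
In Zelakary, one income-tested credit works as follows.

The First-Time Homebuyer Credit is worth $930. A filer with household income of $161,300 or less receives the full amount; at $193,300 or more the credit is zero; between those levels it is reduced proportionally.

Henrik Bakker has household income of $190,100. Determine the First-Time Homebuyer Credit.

First-Time Homebuyer Credit: $190,100 is $28,800 into a $32,000 phase-out range, leaving 3,200/32,000 of the credit: $930 × 3,200/32,000 = $93.

$93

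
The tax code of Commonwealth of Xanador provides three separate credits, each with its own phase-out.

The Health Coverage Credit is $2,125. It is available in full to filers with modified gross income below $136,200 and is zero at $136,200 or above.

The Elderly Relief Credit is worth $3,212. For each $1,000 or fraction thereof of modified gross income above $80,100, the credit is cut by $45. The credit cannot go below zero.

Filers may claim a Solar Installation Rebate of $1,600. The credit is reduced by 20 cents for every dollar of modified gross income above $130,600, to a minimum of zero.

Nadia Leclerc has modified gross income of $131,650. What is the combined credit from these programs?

Health Coverage Credit: $131,650 is below the $136,200 cutoff, so the full $2,125 applies.
Elderly Relief Credit: income exceeds $80,100 by $51,550, which is 52 full-or-partial $1,000 increments; reduction = 52 × $45 = $2,340, leaving $872.
Solar Installation Rebate: 20% of the $1,050 excess over $130,600 is $210; credit = $1,600 − $210 = $1,390.
Total: $2,125 + $872 + $1,390 = $4,387.

$4,387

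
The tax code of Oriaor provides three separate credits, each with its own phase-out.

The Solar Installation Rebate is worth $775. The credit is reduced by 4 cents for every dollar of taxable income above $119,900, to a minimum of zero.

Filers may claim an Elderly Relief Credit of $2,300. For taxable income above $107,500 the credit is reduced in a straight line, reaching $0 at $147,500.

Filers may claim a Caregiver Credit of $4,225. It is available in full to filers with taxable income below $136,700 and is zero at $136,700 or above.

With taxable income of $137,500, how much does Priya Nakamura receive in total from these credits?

$646

Solar Installation Rebate: 4% of the $17,600 excess over $119,900 is $704; credit = $775 − $704 = $71.
Elderly Relief Credit: $137,500 is $30,000 into a $40,000 phase-out range, leaving 10,000/40,000 of the credit: $2,300 × 10,000/40,000 = $575.
Caregiver Credit: $137,500 meets or exceeds the $136,700 cutoff, so the credit is $0.
Total: $71 + $575 + $0 = $646.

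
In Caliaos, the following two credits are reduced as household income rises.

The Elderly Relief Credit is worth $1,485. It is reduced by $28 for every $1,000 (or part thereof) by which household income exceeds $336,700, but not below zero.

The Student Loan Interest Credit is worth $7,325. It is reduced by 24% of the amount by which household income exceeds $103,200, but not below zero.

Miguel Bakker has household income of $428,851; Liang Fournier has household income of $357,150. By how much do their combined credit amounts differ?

Miguel ($428,851): Elderly Relief Credit: income exceeds $336,700 by $92,151 → 93 increments × $28 = $2,604 ≥ base, so the credit is $0. Student Loan Interest Credit: 24% of the $325,651 excess over $103,200 is $78,156.24 ≥ base, so the credit is $0. total $0 + $0 = $0
Liang ($357,150): Elderly Relief Credit: income exceeds $336,700 by $20,450, which is 21 full-or-partial $1,000 increments; reduction = 21 × $28 = $588, leaving $897. Student Loan Interest Credit: 24% of the $253,950 excess over $103,200 is $60,948 ≥ base, so the credit is $0. total $897 + $0 = $897
Difference: |$0 − $897| = $897.

$897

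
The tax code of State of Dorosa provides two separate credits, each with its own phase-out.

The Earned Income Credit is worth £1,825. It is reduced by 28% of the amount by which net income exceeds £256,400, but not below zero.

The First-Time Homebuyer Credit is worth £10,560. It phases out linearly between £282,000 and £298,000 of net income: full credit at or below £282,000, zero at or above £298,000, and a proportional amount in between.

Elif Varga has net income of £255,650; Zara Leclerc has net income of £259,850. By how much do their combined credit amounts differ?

Elif (£255,650): Earned Income Credit: £255,650 is at or below the £256,400 threshold, so the full £1,825 applies. First-Time Homebuyer Credit: £255,650 is at or below the £282,000 threshold, so the full £10,560 applies. total £1,825 + £10,560 = £12,385
Zara (£259,850): Earned Income Credit: 28% of the £3,450 excess over £256,400 is £966; credit = £1,825 − £966 = £859. First-Time Homebuyer Credit: £259,850 is at or below the £282,000 threshold, so the full £10,560 applies. total £859 + £10,560 = £11,419
Difference: |£12,385 − £11,419| = £966.

£966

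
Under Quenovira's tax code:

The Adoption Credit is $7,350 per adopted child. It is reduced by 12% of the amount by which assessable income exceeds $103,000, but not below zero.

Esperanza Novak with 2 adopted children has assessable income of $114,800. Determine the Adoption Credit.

$13,284

Adoption Credit: base = 2 × $7,350 = $14,700. 12% of the $11,800 excess over $103,000 is $1,416; credit = $14,700 − $1,416 = $13,284.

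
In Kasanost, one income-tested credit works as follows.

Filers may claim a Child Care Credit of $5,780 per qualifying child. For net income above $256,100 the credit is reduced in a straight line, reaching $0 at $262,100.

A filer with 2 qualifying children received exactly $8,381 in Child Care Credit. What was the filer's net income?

$257,750

Full credit = 2 × $5,780 = $11,560.
$8,381 is 8,381/11,560 of the full $11,560, so 3,179/11,560 of the $6,000 range has been used: income = $256,100 + $6,000 × 3,179/11,560 = $257,750.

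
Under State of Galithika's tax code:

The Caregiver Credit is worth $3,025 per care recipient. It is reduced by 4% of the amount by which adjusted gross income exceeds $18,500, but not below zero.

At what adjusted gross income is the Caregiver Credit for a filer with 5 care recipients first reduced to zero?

Full credit = 5 × $3,025 = $15,125.
The credit falls by 4% of each dollar above $18,500, so it reaches zero when the excess is $15,125 / 4% = $378,125: income = $18,500 + $378,125 = $396,625.

$396,625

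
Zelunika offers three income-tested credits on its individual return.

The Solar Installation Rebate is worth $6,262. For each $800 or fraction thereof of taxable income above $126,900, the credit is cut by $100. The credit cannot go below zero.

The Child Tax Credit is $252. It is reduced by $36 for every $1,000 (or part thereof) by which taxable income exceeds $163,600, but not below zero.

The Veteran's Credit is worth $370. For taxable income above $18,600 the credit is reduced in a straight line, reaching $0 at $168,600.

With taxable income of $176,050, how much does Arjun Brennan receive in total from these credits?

$62

Solar Installation Rebate: income exceeds $126,900 by $49,150, which is 62 full-or-partial $800 increments; reduction = 62 × $100 = $6,200, leaving $62.
Child Tax Credit: income exceeds $163,600 by $12,450 → 13 increments × $36 = $468 ≥ base, so the credit is $0.
Veteran's Credit: $176,050 is at or above $168,600, so the credit is $0.
Total: $62 + $0 + $0 = $62.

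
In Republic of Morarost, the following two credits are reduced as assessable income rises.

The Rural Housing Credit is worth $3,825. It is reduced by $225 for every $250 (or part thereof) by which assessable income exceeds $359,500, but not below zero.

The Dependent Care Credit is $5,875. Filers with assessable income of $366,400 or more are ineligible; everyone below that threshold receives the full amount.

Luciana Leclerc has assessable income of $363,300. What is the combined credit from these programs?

$6,100

Rural Housing Credit: income exceeds $359,500 by $3,800, which is 16 full-or-partial $250 increments; reduction = 16 × $225 = $3,600, leaving $225.
Dependent Care Credit: $363,300 is below the $366,400 cutoff, so the full $5,875 applies.
Total: $225 + $5,875 = $6,100.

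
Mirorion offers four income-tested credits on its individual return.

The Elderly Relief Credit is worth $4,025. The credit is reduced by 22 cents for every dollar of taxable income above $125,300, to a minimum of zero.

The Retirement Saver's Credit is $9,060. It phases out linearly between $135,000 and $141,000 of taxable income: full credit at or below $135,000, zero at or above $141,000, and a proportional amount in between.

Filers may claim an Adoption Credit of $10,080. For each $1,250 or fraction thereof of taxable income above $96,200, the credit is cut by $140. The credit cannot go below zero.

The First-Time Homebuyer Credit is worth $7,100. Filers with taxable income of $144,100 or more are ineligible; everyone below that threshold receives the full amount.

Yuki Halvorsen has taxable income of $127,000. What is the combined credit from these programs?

$26,391

Elderly Relief Credit: 22% of the $1,700 excess over $125,300 is $374; credit = $4,025 − $374 = $3,651.
Retirement Saver's Credit: $127,000 is at or below the $135,000 threshold, so the full $9,060 applies.
Adoption Credit: income exceeds $96,200 by $30,800, which is 25 full-or-partial $1,250 increments; reduction = 25 × $140 = $3,500, leaving $6,580.
First-Time Homebuyer Credit: $127,000 is below the $144,100 cutoff, so the full $7,100 applies.
Total: $3,651 + $9,060 + $6,580 + $7,100 = $26,391.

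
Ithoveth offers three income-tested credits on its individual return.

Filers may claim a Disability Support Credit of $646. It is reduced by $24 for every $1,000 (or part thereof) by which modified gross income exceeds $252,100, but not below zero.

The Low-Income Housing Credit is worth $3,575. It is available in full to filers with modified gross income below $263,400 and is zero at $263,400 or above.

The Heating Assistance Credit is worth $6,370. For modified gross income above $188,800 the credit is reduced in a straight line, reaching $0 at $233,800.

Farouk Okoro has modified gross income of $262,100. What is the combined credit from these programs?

$3,981

Disability Support Credit: income exceeds $252,100 by $10,000, which is 10 full-or-partial $1,000 increments; reduction = 10 × $24 = $240, leaving $406.
Low-Income Housing Credit: $262,100 is below the $263,400 cutoff, so the full $3,575 applies.
Heating Assistance Credit: $262,100 is at or above $233,800, so the credit is $0.
Total: $406 + $3,575 + $0 = $3,981.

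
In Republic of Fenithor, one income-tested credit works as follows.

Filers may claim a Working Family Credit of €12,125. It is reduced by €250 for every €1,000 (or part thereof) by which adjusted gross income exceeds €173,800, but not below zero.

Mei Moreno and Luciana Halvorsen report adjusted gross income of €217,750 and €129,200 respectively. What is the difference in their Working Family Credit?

Mei (€217,750): Working Family Credit: income exceeds €173,800 by €43,950, which is 44 full-or-partial €1,000 increments; reduction = 44 × €250 = €11,000, leaving €1,125.
Luciana (€129,200): Working Family Credit: €129,200 is at or below the €173,800 threshold, so the full €12,125 applies.
Difference: |€1,125 − €12,125| = €11,000.

€11,000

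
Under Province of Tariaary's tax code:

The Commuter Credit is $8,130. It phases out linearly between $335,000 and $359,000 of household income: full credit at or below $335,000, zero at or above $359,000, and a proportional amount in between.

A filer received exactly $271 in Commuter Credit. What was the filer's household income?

$271 is 271/8,130 of the full $8,130, so 7,859/8,130 of the $24,000 range has been used: income = $335,000 + $24,000 × 7,859/8,130 = $358,200.

$358,200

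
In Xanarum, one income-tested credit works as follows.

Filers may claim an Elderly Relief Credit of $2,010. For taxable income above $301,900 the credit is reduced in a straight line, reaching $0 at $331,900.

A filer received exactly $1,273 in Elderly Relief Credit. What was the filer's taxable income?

$1,273 is 1,273/2,010 of the full $2,010, so 737/2,010 of the $30,000 range has been used: income = $301,900 + $30,000 × 737/2,010 = $312,900.

$312,900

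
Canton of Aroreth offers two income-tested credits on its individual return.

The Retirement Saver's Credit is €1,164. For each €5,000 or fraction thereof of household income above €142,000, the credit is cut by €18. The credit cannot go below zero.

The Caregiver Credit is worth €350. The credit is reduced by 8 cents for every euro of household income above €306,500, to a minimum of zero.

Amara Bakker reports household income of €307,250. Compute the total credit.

Retirement Saver's Credit: income exceeds €142,000 by €165,250, which is 34 full-or-partial €5,000 increments; reduction = 34 × €18 = €612, leaving €552.
Caregiver Credit: 8% of the €750 excess over €306,500 is €60; credit = €350 − €60 = €290.
Total: €552 + €290 = €842.

€842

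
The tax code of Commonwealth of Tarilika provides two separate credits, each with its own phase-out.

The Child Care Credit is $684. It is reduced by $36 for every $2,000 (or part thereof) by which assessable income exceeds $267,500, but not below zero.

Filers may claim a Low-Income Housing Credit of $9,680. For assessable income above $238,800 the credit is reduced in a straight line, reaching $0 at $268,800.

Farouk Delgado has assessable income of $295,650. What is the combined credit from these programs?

$144

Child Care Credit: income exceeds $267,500 by $28,150, which is 15 full-or-partial $2,000 increments; reduction = 15 × $36 = $540, leaving $144.
Low-Income Housing Credit: $295,650 is at or above $268,800, so the credit is $0.
Total: $144 + $0 = $144.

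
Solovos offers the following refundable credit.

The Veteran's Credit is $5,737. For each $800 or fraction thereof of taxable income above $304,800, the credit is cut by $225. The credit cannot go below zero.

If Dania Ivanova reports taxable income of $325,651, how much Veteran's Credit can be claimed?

$0

Veteran's Credit: income exceeds $304,800 by $20,851 → 27 increments × $225 = $6,075 ≥ base, so the credit is $0.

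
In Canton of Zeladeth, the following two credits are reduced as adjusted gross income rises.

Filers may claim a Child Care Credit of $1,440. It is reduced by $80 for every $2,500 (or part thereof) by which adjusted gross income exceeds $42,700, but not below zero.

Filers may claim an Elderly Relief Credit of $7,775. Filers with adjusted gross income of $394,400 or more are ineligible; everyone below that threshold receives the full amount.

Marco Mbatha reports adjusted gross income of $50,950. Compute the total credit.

Child Care Credit: income exceeds $42,700 by $8,250, which is 4 full-or-partial $2,500 increments; reduction = 4 × $80 = $320, leaving $1,120.
Elderly Relief Credit: $50,950 is below the $394,400 cutoff, so the full $7,775 applies.
Total: $1,120 + $7,775 = $8,895.

$8,895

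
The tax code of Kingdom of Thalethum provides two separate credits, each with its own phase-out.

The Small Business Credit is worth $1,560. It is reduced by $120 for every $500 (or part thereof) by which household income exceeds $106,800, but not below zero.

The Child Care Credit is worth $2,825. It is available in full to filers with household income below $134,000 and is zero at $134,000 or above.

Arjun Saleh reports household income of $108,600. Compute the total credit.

$3,905

Small Business Credit: income exceeds $106,800 by $1,800, which is 4 full-or-partial $500 increments; reduction = 4 × $120 = $480, leaving $1,080.
Child Care Credit: $108,600 is below the $134,000 cutoff, so the full $2,825 applies.
Total: $1,080 + $2,825 = $3,905.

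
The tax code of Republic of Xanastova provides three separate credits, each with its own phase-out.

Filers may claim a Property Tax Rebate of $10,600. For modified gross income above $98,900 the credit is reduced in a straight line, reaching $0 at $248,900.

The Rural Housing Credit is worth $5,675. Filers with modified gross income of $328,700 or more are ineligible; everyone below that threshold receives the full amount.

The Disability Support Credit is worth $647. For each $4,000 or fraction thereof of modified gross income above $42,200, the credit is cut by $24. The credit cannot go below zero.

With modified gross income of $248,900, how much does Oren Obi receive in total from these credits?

$5,675

Property Tax Rebate: $248,900 is at or above $248,900, so the credit is $0.
Rural Housing Credit: $248,900 is below the $328,700 cutoff, so the full $5,675 applies.
Disability Support Credit: income exceeds $42,200 by $206,700 → 52 increments × $24 = $1,248 ≥ base, so the credit is $0.
Total: $0 + $5,675 + $0 = $5,675.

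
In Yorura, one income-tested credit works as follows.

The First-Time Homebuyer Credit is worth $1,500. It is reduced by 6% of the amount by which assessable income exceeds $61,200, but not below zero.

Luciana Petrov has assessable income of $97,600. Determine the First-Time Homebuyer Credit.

$0

First-Time Homebuyer Credit: 6% of the $36,400 excess over $61,200 is $2,184 ≥ base, so the credit is $0.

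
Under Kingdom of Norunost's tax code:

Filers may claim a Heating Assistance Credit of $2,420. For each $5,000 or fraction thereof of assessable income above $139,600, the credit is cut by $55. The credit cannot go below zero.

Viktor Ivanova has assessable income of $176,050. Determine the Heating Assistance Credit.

$1,980

Heating Assistance Credit: income exceeds $139,600 by $36,450, which is 8 full-or-partial $5,000 increments; reduction = 8 × $55 = $440, leaving $1,980.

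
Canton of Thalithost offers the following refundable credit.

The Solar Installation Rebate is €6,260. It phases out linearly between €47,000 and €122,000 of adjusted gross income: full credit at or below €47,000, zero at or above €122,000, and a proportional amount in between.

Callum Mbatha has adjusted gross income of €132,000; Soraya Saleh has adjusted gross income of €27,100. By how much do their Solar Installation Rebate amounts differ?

€6,260

Callum (€132,000): Solar Installation Rebate: €132,000 is at or above €122,000, so the credit is €0.
Soraya (€27,100): Solar Installation Rebate: €27,100 is at or below the €47,000 threshold, so the full €6,260 applies.
Difference: |€0 − €6,260| = €6,260.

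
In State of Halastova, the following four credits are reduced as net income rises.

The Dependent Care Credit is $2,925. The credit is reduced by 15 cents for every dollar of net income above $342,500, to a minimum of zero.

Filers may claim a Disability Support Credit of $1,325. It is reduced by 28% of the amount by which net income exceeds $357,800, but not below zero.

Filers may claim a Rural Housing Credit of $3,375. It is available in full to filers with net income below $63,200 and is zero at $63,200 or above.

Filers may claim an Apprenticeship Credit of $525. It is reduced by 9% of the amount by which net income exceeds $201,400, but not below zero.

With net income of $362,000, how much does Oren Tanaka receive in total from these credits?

$149

Dependent Care Credit: 15% of the $19,500 excess over $342,500 is $2,925 ≥ base, so the credit is $0.
Disability Support Credit: 28% of the $4,200 excess over $357,800 is $1,176; credit = $1,325 − $1,176 = $149.
Rural Housing Credit: $362,000 meets or exceeds the $63,200 cutoff, so the credit is $0.
Apprenticeship Credit: 9% of the $160,600 excess over $201,400 is $14,454 ≥ base, so the credit is $0.
Total: $0 + $149 + $0 + $0 = $149.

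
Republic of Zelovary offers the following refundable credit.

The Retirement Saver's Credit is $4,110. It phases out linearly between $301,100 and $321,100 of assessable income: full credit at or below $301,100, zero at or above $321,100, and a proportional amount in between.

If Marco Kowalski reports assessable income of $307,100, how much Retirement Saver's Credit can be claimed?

$2,877

Retirement Saver's Credit: $307,100 is $6,000 into a $20,000 phase-out range, leaving 14,000/20,000 of the credit: $4,110 × 14,000/20,000 = $2,877.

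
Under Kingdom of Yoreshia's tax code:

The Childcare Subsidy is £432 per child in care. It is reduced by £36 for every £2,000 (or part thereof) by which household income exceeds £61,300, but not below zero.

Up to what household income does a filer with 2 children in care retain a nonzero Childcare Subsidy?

£107,300

Full credit = 2 × £432 = £864.
After 23 increments the reduction is 23 × £36 = £828, leaving £36; one more increment wipes it out. Increment 23 ends at excess 23 × £2,000 = £46,000, so the highest qualifying income is £61,300 + £46,000 = £107,300.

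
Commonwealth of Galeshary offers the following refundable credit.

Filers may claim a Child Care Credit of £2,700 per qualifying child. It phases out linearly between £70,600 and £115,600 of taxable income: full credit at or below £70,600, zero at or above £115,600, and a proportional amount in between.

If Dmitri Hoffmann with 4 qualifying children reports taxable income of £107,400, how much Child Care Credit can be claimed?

Child Care Credit: base = 4 × £2,700 = £10,800. £107,400 is £36,800 into a £45,000 phase-out range, leaving 8,200/45,000 of the credit: £10,800 × 8,200/45,000 = £1,968.

£1,968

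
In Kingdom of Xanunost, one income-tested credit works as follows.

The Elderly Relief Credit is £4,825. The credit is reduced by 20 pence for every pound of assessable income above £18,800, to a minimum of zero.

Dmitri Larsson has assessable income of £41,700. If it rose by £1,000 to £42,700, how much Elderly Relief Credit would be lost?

£200

At £41,700 — 20% of the £22,900 excess over £18,800 is £4,580; credit = £4,825 − £4,580 = £245.
At £42,700 — 20% of the £23,900 excess over £18,800 is £4,780; credit = £4,825 − £4,780 = £45.
Lost: £245 − £45 = £200.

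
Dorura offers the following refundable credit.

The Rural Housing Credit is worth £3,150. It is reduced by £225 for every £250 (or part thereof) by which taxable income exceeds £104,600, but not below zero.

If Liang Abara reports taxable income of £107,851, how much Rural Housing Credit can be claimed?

Rural Housing Credit: income exceeds £104,600 by £3,251 → 14 increments × £225 = £3,150 ≥ base, so the credit is £0.

£0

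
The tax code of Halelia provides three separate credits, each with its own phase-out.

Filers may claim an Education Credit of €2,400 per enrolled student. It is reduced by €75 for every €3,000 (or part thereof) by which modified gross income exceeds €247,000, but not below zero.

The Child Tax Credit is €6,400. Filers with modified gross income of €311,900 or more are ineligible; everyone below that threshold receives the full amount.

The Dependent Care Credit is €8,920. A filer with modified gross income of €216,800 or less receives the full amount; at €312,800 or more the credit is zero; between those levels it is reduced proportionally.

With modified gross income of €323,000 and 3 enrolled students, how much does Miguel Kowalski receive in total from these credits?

€5,250

Education Credit: base = 3 × €2,400 = €7,200. income exceeds €247,000 by €76,000, which is 26 full-or-partial €3,000 increments; reduction = 26 × €75 = €1,950, leaving €5,250.
Child Tax Credit: €323,000 meets or exceeds the €311,900 cutoff, so the credit is €0.
Dependent Care Credit: €323,000 is at or above €312,800, so the credit is €0.
Total: €5,250 + €0 + €0 = €5,250.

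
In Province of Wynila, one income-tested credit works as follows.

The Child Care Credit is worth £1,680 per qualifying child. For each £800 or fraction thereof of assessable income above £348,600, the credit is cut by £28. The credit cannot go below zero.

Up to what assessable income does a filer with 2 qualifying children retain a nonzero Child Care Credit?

Full credit = 2 × £1,680 = £3,360.
After 119 increments the reduction is 119 × £28 = £3,332, leaving £28; one more increment wipes it out. Increment 119 ends at excess 119 × £800 = £95,200, so the highest qualifying income is £348,600 + £95,200 = £443,800.

£443,800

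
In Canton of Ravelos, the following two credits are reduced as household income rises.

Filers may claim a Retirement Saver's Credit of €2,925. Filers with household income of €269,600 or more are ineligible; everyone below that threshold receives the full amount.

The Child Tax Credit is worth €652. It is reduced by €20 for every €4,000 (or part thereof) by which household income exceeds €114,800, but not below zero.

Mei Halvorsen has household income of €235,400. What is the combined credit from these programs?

€2,957

Retirement Saver's Credit: €235,400 is below the €269,600 cutoff, so the full €2,925 applies.
Child Tax Credit: income exceeds €114,800 by €120,600, which is 31 full-or-partial €4,000 increments; reduction = 31 × €20 = €620, leaving €32.
Total: €2,925 + €32 = €2,957.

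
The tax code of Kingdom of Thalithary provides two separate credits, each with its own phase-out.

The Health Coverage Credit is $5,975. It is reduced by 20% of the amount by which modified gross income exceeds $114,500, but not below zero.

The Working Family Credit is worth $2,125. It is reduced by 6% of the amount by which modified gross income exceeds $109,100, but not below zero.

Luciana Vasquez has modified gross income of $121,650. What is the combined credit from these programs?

Health Coverage Credit: 20% of the $7,150 excess over $114,500 is $1,430; credit = $5,975 − $1,430 = $4,545.
Working Family Credit: 6% of the $12,550 excess over $109,100 is $753; credit = $2,125 − $753 = $1,372.
Total: $4,545 + $1,372 = $5,917.

$5,917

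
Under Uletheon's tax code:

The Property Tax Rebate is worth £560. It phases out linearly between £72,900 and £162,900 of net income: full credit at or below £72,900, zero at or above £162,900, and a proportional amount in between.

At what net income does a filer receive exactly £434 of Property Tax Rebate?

£93,150

£434 is 434/560 of the full £560, so 126/560 of the £90,000 range has been used: income = £72,900 + £90,000 × 126/560 = £93,150.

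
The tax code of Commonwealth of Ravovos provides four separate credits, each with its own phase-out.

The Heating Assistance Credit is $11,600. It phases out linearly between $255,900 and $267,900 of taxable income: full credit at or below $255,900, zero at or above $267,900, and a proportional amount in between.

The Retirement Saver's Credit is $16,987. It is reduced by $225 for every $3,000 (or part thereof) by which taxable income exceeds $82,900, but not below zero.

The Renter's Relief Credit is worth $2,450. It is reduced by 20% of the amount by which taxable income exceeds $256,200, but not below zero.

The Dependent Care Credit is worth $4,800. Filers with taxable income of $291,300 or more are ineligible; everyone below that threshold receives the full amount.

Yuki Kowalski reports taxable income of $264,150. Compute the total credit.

Heating Assistance Credit: $264,150 is $8,250 into a $12,000 phase-out range, leaving 3,750/12,000 of the credit: $11,600 × 3,750/12,000 = $3,625.
Retirement Saver's Credit: income exceeds $82,900 by $181,250, which is 61 full-or-partial $3,000 increments; reduction = 61 × $225 = $13,725, leaving $3,262.
Renter's Relief Credit: 20% of the $7,950 excess over $256,200 is $1,590; credit = $2,450 − $1,590 = $860.
Dependent Care Credit: $264,150 is below the $291,300 cutoff, so the full $4,800 applies.
Total: $3,625 + $3,262 + $860 + $4,800 = $12,547.

$12,547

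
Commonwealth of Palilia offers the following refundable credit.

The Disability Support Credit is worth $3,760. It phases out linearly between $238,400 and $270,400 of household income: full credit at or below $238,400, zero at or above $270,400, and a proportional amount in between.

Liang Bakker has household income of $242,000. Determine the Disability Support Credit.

$3,337

Disability Support Credit: $242,000 is $3,600 into a $32,000 phase-out range, leaving 28,400/32,000 of the credit: $3,760 × 28,400/32,000 = $3,337.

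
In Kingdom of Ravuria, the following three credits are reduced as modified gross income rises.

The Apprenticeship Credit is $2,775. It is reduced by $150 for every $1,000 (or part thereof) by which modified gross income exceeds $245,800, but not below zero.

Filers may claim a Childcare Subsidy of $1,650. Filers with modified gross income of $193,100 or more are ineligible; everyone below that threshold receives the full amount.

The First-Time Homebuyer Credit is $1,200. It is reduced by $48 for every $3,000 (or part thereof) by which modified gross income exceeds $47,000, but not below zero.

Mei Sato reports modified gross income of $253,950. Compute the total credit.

Apprenticeship Credit: income exceeds $245,800 by $8,150, which is 9 full-or-partial $1,000 increments; reduction = 9 × $150 = $1,350, leaving $1,425.
Childcare Subsidy: $253,950 meets or exceeds the $193,100 cutoff, so the credit is $0.
First-Time Homebuyer Credit: income exceeds $47,000 by $206,950 → 69 increments × $48 = $3,312 ≥ base, so the credit is $0.
Total: $1,425 + $0 + $0 = $1,425.

$1,425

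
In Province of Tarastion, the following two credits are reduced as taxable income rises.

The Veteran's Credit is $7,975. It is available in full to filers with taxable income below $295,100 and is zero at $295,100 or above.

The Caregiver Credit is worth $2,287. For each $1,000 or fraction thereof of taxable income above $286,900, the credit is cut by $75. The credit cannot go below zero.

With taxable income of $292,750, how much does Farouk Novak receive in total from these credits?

Veteran's Credit: $292,750 is below the $295,100 cutoff, so the full $7,975 applies.
Caregiver Credit: income exceeds $286,900 by $5,850, which is 6 full-or-partial $1,000 increments; reduction = 6 × $75 = $450, leaving $1,837.
Total: $7,975 + $1,837 = $9,812.

$9,812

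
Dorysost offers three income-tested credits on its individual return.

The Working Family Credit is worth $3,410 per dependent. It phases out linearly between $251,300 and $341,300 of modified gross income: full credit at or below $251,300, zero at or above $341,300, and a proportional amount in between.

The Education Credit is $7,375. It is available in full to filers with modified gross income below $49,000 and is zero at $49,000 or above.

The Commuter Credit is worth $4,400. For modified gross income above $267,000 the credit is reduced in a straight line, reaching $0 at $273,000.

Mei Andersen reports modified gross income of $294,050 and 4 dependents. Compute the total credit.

$7,161

Working Family Credit: base = 4 × $3,410 = $13,640. $294,050 is $42,750 into a $90,000 phase-out range, leaving 47,250/90,000 of the credit: $13,640 × 47,250/90,000 = $7,161.
Education Credit: $294,050 meets or exceeds the $49,000 cutoff, so the credit is $0.
Commuter Credit: $294,050 is at or above $273,000, so the credit is $0.
Total: $7,161 + $0 + $0 = $7,161.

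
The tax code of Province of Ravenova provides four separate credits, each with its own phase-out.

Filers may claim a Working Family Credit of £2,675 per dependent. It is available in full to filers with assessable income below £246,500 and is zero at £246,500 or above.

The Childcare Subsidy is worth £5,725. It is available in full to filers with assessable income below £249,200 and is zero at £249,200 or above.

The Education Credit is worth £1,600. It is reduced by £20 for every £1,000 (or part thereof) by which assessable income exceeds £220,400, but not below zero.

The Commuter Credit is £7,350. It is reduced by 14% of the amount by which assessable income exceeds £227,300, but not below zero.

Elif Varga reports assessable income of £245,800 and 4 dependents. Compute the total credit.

£22,265

Working Family Credit: base = 4 × £2,675 = £10,700. £245,800 is below the £246,500 cutoff, so the full £10,700 applies.
Childcare Subsidy: £245,800 is below the £249,200 cutoff, so the full £5,725 applies.
Education Credit: income exceeds £220,400 by £25,400, which is 26 full-or-partial £1,000 increments; reduction = 26 × £20 = £520, leaving £1,080.
Commuter Credit: 14% of the £18,500 excess over £227,300 is £2,590; credit = £7,350 − £2,590 = £4,760.
Total: £10,700 + £5,725 + £1,080 + £4,760 = £22,265.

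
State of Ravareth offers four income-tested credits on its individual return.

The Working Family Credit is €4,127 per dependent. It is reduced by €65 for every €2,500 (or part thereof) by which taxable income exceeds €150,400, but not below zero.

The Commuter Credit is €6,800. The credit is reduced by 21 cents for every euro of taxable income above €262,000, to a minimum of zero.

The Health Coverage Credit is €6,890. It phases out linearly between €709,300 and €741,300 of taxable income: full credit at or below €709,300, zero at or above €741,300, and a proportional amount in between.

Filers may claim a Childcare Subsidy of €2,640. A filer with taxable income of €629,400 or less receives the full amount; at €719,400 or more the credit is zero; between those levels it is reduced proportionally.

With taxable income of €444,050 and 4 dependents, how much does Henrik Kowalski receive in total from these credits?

€18,368

Working Family Credit: base = 4 × €4,127 = €16,508. income exceeds €150,400 by €293,650, which is 118 full-or-partial €2,500 increments; reduction = 118 × €65 = €7,670, leaving €8,838.
Commuter Credit: 21% of the €182,050 excess over €262,000 is €38,230.50 ≥ base, so the credit is €0.
Health Coverage Credit: €444,050 is at or below the €709,300 threshold, so the full €6,890 applies.
Childcare Subsidy: €444,050 is at or below the €629,400 threshold, so the full €2,640 applies.
Total: €8,838 + €0 + €6,890 + €2,640 = €18,368.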